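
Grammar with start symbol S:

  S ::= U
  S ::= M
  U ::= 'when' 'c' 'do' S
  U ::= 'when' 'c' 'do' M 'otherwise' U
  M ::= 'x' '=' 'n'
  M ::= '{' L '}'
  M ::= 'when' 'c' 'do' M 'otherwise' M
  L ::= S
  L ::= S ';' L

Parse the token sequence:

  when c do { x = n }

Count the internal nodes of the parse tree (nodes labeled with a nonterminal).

[S [U when c do [S [M { [L [S [M x = n]]] }]]]]

7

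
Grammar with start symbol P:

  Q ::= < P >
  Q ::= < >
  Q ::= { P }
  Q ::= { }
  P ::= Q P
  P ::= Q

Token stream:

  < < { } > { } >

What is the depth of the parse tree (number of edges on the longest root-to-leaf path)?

6

[P [Q < [P [Q < [P [Q { }]] >] [P [Q { }]]] >]]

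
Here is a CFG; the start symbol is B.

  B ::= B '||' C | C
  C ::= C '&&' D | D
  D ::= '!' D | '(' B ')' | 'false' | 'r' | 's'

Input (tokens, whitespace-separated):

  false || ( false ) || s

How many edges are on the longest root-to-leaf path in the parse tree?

7

[B [B [B [C [D false]]] || [C [D ( [B [C [D false]]] )]]] || [C [D s]]]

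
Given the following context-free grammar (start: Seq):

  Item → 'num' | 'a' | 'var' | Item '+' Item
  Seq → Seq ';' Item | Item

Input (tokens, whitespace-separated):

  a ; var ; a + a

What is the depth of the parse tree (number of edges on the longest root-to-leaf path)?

4

[Seq [Seq [Seq [Item a]] ; [Item var]] ; [Item [Item a] + [Item a]]]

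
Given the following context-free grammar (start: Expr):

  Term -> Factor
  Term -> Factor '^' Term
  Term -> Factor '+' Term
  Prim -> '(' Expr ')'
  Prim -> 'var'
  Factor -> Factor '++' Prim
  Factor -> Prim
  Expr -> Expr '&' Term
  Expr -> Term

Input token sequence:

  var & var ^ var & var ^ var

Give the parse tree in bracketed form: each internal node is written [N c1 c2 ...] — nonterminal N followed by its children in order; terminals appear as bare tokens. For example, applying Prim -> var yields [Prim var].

[Expr [Expr [Expr [Term [Factor [Prim var]]]] & [Term [Factor [Prim var]] ^ [Term [Factor [Prim var]]]]] & [Term [Factor [Prim var]] ^ [Term [Factor [Prim var]]]]]

Expr
Expr & Term
Expr & Term & Term
Term & Term & Term
Factor & Term & Term
Prim & Term & Term
var & Term & Term
var & Factor ^ Term & Term
var & Prim ^ Term & Term
var & var ^ Term & Term
var & var ^ Factor & Term
var & var ^ Prim & Term
var & var ^ var & Term
var & var ^ var & Factor ^ Term
var & var ^ var & Prim ^ Term
var & var ^ var & var ^ Term
var & var ^ var & var ^ Factor
var & var ^ var & var ^ Prim
var & var ^ var & var ^ var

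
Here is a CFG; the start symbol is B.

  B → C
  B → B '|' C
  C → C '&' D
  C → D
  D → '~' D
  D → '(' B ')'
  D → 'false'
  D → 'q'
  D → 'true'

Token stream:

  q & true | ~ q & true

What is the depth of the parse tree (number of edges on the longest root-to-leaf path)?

[B [B [C [C [D q]] & [D true]]] | [C [C [D ~ [D q]]] & [D true]]]

5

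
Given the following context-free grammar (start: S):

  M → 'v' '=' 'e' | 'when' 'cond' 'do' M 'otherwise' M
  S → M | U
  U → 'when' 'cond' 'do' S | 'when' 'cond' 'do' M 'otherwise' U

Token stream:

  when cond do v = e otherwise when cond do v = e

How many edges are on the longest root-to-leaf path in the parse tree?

5

[S [U when cond do [M v = e] otherwise [U when cond do [S [M v = e]]]]]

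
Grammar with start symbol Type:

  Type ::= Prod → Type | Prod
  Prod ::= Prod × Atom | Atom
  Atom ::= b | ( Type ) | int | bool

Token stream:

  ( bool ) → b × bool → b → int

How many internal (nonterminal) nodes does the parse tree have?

17

[Type [Prod [Atom ( [Type [Prod [Atom bool]]] )]] → [Type [Prod [Prod [Atom b]] × [Atom bool]] → [Type [Prod [Atom b]] → [Type [Prod [Atom int]]]]]]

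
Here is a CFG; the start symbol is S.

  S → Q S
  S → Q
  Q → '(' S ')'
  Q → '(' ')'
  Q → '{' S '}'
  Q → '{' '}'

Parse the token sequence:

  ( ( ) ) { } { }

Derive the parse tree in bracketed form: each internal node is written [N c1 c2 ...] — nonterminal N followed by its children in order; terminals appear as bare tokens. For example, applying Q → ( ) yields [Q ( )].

S
Q S
( S ) S
( Q ) S
( ( ) ) S
( ( ) ) Q S
( ( ) ) { } S
( ( ) ) { } Q
( ( ) ) { } { }

[S [Q ( [S [Q ( )]] )] [S [Q { }] [S [Q { }]]]]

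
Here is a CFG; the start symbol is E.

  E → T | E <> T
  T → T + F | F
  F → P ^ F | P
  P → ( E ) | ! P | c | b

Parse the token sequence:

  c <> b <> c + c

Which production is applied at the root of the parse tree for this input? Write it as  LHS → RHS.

E → E <> T

[E [E [E [T [F [P c]]]] <> [T [F [P b]]]] <> [T [T [F [P c]]] + [F [P c]]]]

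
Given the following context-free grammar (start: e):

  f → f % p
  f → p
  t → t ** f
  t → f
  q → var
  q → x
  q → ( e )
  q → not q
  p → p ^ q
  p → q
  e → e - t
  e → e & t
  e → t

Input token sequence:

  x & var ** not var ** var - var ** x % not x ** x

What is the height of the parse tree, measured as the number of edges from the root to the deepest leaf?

8

[e [e [e [t [f [p [q x]]]]] & [t [t [t [f [p [q var]]]] ** [f [p [q not [q var]]]]] ** [f [p [q var]]]]] - [t [t [t [f [p [q var]]]] ** [f [f [p [q x]]] % [p [q not [q x]]]]] ** [f [p [q x]]]]]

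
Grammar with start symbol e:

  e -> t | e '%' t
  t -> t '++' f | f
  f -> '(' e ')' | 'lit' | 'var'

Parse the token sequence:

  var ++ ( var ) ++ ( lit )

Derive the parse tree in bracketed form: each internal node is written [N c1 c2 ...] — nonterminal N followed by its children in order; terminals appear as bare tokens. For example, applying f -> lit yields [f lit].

e
t
t ++ f
t ++ f ++ f
f ++ f ++ f
var ++ f ++ f
var ++ ( e ) ++ f
var ++ ( t ) ++ f
var ++ ( f ) ++ f
var ++ ( var ) ++ f
var ++ ( var ) ++ ( e )
var ++ ( var ) ++ ( t )
var ++ ( var ) ++ ( f )
var ++ ( var ) ++ ( lit )

[e [t [t [t [f var]] ++ [f ( [e [t [f var]]] )]] ++ [f ( [e [t [f lit]]] )]]]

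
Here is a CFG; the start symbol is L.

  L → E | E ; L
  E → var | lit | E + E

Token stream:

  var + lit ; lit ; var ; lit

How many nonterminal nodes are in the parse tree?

[L [E [E var] + [E lit]] ; [L [E lit] ; [L [E var] ; [L [E lit]]]]]

10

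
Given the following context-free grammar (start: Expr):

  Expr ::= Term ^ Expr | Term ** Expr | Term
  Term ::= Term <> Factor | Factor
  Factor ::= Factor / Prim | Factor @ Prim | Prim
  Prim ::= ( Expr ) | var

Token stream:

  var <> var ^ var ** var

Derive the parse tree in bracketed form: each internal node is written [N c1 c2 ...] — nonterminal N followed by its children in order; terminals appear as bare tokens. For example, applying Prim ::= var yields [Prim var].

[Expr [Term [Term [Factor [Prim var]]] <> [Factor [Prim var]]] ^ [Expr [Term [Factor [Prim var]]] ** [Expr [Term [Factor [Prim var]]]]]]

Expr
Term ^ Expr
Term <> Factor ^ Expr
Factor <> Factor ^ Expr
Prim <> Factor ^ Expr
var <> Factor ^ Expr
var <> Prim ^ Expr
var <> var ^ Expr
var <> var ^ Term ** Expr
var <> var ^ Factor ** Expr
var <> var ^ Prim ** Expr
var <> var ^ var ** Expr
var <> var ^ var ** Term
var <> var ^ var ** Factor
var <> var ^ var ** Prim
var <> var ^ var ** var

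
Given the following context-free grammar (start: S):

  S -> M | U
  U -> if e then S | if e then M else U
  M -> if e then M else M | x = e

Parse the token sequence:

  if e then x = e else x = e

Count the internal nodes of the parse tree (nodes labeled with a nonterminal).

4

[S [M if e then [M x = e] else [M x = e]]]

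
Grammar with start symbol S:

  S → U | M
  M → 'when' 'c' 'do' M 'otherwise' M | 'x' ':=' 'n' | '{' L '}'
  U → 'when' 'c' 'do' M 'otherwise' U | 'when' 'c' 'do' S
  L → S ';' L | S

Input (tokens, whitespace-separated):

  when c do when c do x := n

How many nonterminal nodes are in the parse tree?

[S [U when c do [S [U when c do [S [M x := n]]]]]]

6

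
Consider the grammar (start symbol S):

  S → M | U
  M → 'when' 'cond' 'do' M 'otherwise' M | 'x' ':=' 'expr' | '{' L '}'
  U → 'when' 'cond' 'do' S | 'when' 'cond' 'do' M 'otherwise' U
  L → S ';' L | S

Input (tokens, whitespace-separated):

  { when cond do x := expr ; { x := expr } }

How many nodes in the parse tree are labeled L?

3

[S [M { [L [S [U when cond do [S [M x := expr]]]] ; [L [S [M { [L [S [M x := expr]]] }]]]] }]]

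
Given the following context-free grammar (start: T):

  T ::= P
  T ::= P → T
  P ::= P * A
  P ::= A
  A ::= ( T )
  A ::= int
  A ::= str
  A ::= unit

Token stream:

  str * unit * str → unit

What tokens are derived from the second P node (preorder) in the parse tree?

[T [P [P [P [A str]] * [A unit]] * [A str]] → [T [P [A unit]]]]

str * unit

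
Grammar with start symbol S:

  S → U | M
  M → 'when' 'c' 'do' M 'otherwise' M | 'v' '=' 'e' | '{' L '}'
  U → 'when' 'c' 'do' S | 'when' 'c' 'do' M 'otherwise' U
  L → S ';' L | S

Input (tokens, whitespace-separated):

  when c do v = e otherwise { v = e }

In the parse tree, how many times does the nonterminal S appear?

2

[S [M when c do [M v = e] otherwise [M { [L [S [M v = e]]] }]]]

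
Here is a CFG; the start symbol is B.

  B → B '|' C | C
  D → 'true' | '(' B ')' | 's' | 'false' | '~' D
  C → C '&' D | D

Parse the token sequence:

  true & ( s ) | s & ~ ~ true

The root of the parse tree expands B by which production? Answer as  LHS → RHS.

B → B '|' C

[B [B [C [C [D true]] & [D ( [B [C [D s]]] )]]] | [C [C [D s]] & [D ~ [D ~ [D true]]]]]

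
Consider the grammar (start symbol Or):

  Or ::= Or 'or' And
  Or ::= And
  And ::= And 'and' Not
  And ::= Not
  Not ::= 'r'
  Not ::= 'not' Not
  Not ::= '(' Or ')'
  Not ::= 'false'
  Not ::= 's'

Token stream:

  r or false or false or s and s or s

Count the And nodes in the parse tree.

[Or [Or [Or [Or [Or [And [Not r]]] or [And [Not false]]] or [And [Not false]]] or [And [And [Not s]] and [Not s]]] or [And [Not s]]]

6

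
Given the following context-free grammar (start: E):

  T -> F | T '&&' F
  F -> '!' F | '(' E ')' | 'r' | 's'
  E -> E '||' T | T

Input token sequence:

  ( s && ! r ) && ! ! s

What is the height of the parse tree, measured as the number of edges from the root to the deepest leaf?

[E [T [T [F ( [E [T [T [F s]] && [F ! [F r]]]] )]] && [F ! [F ! [F s]]]]]

8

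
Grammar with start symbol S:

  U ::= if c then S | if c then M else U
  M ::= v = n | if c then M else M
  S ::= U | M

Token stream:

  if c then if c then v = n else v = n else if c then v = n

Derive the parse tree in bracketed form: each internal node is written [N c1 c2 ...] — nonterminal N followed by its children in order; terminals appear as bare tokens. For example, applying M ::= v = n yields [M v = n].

S
U
if c then M else U
if c then if c then M else M else U
if c then if c then v = n else M else U
if c then if c then v = n else v = n else U
if c then if c then v = n else v = n else if c then S
if c then if c then v = n else v = n else if c then M
if c then if c then v = n else v = n else if c then v = n

[S [U if c then [M if c then [M v = n] else [M v = n]] else [U if c then [S [M v = n]]]]]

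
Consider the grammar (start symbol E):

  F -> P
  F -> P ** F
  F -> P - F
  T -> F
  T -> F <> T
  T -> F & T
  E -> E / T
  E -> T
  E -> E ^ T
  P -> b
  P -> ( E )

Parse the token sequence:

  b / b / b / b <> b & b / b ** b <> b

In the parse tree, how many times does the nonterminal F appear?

[E [E [E [E [E [T [F [P b]]]] / [T [F [P b]]]] / [T [F [P b]]]] / [T [F [P b]] <> [T [F [P b]] & [T [F [P b]]]]]] / [T [F [P b] ** [F [P b]]] <> [T [F [P b]]]]]

9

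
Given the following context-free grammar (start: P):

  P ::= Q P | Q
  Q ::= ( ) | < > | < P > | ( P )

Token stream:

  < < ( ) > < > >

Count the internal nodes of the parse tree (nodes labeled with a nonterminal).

8

[P [Q < [P [Q < [P [Q ( )]] >] [P [Q < >]]] >]]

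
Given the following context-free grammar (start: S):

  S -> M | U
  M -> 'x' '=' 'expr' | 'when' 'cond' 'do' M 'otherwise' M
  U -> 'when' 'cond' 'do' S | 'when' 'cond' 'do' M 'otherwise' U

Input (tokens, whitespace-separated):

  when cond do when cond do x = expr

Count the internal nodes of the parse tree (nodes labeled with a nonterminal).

6

[S [U when cond do [S [U when cond do [S [M x = expr]]]]]]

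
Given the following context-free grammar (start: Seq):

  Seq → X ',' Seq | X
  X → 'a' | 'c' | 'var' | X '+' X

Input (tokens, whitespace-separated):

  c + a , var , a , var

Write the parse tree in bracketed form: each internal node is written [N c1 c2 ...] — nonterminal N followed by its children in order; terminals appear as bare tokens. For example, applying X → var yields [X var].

[Seq [X [X c] + [X a]] , [Seq [X var] , [Seq [X a] , [Seq [X var]]]]]

Seq
X , Seq
X + X , Seq
c + X , Seq
c + a , Seq
c + a , X , Seq
c + a , var , Seq
c + a , var , X , Seq
c + a , var , a , Seq
c + a , var , a , X
c + a , var , a , var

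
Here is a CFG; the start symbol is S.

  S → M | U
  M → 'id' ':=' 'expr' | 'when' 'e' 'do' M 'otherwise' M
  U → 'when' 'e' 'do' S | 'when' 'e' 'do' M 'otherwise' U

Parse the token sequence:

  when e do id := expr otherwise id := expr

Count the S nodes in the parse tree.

1

[S [M when e do [M id := expr] otherwise [M id := expr]]]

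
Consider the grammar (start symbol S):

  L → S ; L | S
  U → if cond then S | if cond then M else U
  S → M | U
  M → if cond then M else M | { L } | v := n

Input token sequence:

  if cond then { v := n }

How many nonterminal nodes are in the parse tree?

[S [U if cond then [S [M { [L [S [M v := n]]] }]]]]

7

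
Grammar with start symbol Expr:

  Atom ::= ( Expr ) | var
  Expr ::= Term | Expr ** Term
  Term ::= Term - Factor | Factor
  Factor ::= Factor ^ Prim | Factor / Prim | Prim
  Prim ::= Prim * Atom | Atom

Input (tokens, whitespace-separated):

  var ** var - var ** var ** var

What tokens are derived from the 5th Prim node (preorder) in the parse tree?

[Expr [Expr [Expr [Expr [Term [Factor [Prim [Atom var]]]]] ** [Term [Term [Factor [Prim [Atom var]]]] - [Factor [Prim [Atom var]]]]] ** [Term [Factor [Prim [Atom var]]]]] ** [Term [Factor [Prim [Atom var]]]]]

var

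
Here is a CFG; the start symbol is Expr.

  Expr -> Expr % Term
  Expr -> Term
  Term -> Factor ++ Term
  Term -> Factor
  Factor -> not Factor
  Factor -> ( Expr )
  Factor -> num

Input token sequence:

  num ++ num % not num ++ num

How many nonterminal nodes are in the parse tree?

[Expr [Expr [Term [Factor num] ++ [Term [Factor num]]]] % [Term [Factor not [Factor num]] ++ [Term [Factor num]]]]

11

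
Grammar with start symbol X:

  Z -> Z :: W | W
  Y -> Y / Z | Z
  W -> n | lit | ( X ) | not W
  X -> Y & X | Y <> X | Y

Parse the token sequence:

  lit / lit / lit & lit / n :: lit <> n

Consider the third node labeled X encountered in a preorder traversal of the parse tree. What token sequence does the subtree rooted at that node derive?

n

[X [Y [Y [Y [Z [W lit]]] / [Z [W lit]]] / [Z [W lit]]] & [X [Y [Y [Z [W lit]]] / [Z [Z [W n]] :: [W lit]]] <> [X [Y [Z [W n]]]]]]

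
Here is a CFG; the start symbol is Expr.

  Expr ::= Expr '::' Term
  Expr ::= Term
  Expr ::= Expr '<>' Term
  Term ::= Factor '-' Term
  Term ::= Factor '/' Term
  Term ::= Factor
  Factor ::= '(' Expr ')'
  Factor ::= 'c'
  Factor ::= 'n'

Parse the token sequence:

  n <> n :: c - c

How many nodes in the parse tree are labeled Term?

4

[Expr [Expr [Expr [Term [Factor n]]] <> [Term [Factor n]]] :: [Term [Factor c] - [Term [Factor c]]]]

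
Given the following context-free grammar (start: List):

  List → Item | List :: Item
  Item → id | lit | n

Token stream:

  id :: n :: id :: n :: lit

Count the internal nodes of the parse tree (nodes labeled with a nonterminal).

[List [List [List [List [List [Item id]] :: [Item n]] :: [Item id]] :: [Item n]] :: [Item lit]]

10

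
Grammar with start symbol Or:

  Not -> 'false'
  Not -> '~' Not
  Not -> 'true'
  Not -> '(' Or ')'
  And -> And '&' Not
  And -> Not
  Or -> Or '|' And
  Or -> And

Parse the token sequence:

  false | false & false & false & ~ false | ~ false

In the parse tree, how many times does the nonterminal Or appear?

[Or [Or [Or [And [Not false]]] | [And [And [And [And [Not false]] & [Not false]] & [Not false]] & [Not ~ [Not false]]]] | [And [Not ~ [Not false]]]]

3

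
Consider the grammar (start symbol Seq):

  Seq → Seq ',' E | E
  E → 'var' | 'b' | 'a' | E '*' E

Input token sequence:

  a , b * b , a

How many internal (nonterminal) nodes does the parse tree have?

[Seq [Seq [Seq [E a]] , [E [E b] * [E b]]] , [E a]]

8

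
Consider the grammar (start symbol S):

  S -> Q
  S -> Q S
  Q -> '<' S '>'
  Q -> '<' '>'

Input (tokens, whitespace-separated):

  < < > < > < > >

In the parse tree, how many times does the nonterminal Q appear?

4

[S [Q < [S [Q < >] [S [Q < >] [S [Q < >]]]] >]]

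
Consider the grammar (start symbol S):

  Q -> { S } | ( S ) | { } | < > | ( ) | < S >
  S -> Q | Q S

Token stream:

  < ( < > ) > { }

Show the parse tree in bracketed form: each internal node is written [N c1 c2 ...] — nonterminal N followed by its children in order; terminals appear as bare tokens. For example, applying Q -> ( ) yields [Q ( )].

[S [Q < [S [Q ( [S [Q < >]] )]] >] [S [Q { }]]]

S
Q S
< S > S
< Q > S
< ( S ) > S
< ( Q ) > S
< ( < > ) > S
< ( < > ) > Q
< ( < > ) > { }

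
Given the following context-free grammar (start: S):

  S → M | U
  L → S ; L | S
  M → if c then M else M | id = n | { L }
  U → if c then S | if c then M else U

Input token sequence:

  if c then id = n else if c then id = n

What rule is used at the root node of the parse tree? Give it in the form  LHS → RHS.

[S [U if c then [M id = n] else [U if c then [S [M id = n]]]]]

S → U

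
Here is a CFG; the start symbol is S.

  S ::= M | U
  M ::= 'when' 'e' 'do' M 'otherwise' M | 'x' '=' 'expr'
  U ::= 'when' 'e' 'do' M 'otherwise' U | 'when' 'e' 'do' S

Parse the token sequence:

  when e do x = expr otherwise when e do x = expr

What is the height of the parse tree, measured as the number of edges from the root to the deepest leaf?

[S [U when e do [M x = expr] otherwise [U when e do [S [M x = expr]]]]]

5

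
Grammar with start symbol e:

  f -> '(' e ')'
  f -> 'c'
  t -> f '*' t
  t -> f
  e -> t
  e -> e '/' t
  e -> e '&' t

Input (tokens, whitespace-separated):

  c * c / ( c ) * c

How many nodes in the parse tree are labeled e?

[e [e [t [f c] * [t [f c]]]] / [t [f ( [e [t [f c]]] )] * [t [f c]]]]

3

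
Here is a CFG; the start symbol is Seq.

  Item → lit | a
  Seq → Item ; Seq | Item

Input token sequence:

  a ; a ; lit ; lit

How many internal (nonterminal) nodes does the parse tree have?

8

[Seq [Item a] ; [Seq [Item a] ; [Seq [Item lit] ; [Seq [Item lit]]]]]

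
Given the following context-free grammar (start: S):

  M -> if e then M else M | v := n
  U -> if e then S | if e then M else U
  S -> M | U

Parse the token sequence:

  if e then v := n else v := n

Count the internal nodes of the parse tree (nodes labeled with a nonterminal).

[S [M if e then [M v := n] else [M v := n]]]

4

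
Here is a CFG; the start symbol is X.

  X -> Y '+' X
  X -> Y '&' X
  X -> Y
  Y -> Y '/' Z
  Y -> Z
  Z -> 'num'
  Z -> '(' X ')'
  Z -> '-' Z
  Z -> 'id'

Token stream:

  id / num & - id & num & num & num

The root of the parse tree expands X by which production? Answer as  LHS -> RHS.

X -> Y '&' X

[X [Y [Y [Z id]] / [Z num]] & [X [Y [Z - [Z id]]] & [X [Y [Z num]] & [X [Y [Z num]] & [X [Y [Z num]]]]]]]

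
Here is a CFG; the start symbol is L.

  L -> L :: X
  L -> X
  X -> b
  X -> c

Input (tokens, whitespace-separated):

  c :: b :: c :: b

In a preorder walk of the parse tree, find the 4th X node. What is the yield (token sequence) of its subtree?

[L [L [L [L [X c]] :: [X b]] :: [X c]] :: [X b]]

b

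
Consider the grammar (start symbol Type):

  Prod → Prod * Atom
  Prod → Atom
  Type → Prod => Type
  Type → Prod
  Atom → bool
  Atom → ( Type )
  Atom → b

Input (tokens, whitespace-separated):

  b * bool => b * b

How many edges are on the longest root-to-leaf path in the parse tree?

[Type [Prod [Prod [Atom b]] * [Atom bool]] => [Type [Prod [Prod [Atom b]] * [Atom b]]]]

5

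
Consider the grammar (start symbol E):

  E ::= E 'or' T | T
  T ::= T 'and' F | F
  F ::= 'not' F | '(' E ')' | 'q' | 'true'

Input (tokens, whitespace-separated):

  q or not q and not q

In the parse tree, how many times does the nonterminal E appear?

[E [E [T [F q]]] or [T [T [F not [F q]]] and [F not [F q]]]]

2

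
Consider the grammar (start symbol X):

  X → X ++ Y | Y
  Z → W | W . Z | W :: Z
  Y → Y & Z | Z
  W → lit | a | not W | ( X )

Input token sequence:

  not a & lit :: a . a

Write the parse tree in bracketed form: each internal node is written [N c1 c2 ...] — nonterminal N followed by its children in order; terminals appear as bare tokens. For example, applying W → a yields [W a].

[X [Y [Y [Z [W not [W a]]]] & [Z [W lit] :: [Z [W a] . [Z [W a]]]]]]

X
Y
Y & Z
Z & Z
W & Z
not W & Z
not a & Z
not a & W :: Z
not a & lit :: Z
not a & lit :: W . Z
not a & lit :: a . Z
not a & lit :: a . W
not a & lit :: a . a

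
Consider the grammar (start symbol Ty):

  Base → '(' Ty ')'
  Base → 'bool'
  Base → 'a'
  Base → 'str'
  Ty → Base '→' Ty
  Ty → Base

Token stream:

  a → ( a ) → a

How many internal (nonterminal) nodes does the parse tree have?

8

[Ty [Base a] → [Ty [Base ( [Ty [Base a]] )] → [Ty [Base a]]]]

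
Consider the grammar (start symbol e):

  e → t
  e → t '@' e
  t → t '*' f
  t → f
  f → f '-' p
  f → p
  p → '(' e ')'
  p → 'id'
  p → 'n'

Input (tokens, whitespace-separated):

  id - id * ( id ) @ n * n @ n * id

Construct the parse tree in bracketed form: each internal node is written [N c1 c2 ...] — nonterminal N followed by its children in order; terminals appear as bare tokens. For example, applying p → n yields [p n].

[e [t [t [f [f [p id]] - [p id]]] * [f [p ( [e [t [f [p id]]]] )]]] @ [e [t [t [f [p n]]] * [f [p n]]] @ [e [t [t [f [p n]]] * [f [p id]]]]]]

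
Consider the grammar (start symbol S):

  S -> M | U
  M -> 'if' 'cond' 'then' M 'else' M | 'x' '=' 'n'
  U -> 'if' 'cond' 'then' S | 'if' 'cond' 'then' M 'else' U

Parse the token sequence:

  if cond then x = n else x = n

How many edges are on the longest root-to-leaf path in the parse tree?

[S [M if cond then [M x = n] else [M x = n]]]

3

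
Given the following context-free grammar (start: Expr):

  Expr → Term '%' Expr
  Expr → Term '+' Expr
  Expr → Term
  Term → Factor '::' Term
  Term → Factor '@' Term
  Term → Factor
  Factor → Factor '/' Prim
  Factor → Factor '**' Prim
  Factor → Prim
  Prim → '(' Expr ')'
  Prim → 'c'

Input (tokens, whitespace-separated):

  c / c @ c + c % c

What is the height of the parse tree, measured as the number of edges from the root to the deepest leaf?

[Expr [Term [Factor [Factor [Prim c]] / [Prim c]] @ [Term [Factor [Prim c]]]] + [Expr [Term [Factor [Prim c]]] % [Expr [Term [Factor [Prim c]]]]]]

6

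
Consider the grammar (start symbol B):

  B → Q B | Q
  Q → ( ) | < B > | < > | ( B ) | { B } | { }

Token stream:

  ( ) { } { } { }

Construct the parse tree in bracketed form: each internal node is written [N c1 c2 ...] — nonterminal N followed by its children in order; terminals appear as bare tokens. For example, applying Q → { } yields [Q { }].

[B [Q ( )] [B [Q { }] [B [Q { }] [B [Q { }]]]]]

B
Q B
( ) B
( ) Q B
( ) { } B
( ) { } Q B
( ) { } { } B
( ) { } { } Q
( ) { } { } { }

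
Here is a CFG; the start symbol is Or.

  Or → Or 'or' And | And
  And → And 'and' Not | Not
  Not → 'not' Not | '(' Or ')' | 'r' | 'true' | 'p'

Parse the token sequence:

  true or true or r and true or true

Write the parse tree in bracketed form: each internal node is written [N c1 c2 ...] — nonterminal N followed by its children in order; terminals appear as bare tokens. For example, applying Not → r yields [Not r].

Or
Or or And
Or or And or And
Or or And or And or And
And or And or And or And
Not or And or And or And
true or And or And or And
true or Not or And or And
true or true or And or And
true or true or And and Not or And
true or true or Not and Not or And
true or true or r and Not or And
true or true or r and true or And
true or true or r and true or Not
true or true or r and true or true

[Or [Or [Or [Or [And [Not true]]] or [And [Not true]]] or [And [And [Not r]] and [Not true]]] or [And [Not true]]]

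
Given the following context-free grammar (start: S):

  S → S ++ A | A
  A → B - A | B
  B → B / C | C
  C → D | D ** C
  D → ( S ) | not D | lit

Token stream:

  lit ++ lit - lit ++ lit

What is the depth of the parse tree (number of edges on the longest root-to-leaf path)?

[S [S [S [A [B [C [D lit]]]]] ++ [A [B [C [D lit]]] - [A [B [C [D lit]]]]]] ++ [A [B [C [D lit]]]]]

7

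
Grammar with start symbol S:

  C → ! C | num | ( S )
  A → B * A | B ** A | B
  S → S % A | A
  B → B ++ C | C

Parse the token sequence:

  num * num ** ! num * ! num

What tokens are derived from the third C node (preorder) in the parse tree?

[S [A [B [C num]] * [A [B [C num]] ** [A [B [C ! [C num]]] * [A [B [C ! [C num]]]]]]]]

! num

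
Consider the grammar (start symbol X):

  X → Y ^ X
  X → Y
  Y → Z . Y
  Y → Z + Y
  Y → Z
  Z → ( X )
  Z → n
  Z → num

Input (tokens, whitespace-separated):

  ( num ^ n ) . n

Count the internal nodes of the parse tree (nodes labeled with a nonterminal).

11

[X [Y [Z ( [X [Y [Z num]] ^ [X [Y [Z n]]]] )] . [Y [Z n]]]]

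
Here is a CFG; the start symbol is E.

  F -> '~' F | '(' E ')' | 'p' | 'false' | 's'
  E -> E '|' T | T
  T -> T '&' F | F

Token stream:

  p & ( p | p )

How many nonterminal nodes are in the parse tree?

[E [T [T [F p]] & [F ( [E [E [T [F p]]] | [T [F p]]] )]]]

11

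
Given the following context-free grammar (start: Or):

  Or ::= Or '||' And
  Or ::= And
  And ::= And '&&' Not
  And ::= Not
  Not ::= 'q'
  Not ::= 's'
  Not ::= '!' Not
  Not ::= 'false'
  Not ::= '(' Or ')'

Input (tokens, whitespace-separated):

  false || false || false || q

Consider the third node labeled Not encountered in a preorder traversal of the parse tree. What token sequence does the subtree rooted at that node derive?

false

[Or [Or [Or [Or [And [Not false]]] || [And [Not false]]] || [And [Not false]]] || [And [Not q]]]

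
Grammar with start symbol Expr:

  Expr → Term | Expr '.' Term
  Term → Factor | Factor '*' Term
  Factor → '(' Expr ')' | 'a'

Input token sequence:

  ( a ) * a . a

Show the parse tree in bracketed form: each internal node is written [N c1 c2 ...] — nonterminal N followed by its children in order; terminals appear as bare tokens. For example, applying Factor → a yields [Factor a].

[Expr [Expr [Term [Factor ( [Expr [Term [Factor a]]] )] * [Term [Factor a]]]] . [Term [Factor a]]]

Expr
Expr . Term
Term . Term
Factor * Term . Term
( Expr ) * Term . Term
( Term ) * Term . Term
( Factor ) * Term . Term
( a ) * Term . Term
( a ) * Factor . Term
( a ) * a . Term
( a ) * a . Factor
( a ) * a . a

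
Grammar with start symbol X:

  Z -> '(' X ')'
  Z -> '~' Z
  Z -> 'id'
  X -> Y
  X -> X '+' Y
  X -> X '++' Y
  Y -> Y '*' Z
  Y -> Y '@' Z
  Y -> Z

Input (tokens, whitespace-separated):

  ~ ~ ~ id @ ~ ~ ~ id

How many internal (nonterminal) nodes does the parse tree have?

11

[X [Y [Y [Z ~ [Z ~ [Z ~ [Z id]]]]] @ [Z ~ [Z ~ [Z ~ [Z id]]]]]]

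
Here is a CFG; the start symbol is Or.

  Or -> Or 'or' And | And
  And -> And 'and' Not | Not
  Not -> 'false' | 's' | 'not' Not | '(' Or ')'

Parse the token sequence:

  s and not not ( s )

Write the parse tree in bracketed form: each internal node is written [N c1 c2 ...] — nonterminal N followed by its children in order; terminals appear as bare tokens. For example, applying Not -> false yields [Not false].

Or
And
And and Not
Not and Not
s and Not
s and not Not
s and not not Not
s and not not ( Or )
s and not not ( And )
s and not not ( Not )
s and not not ( s )

[Or [And [And [Not s]] and [Not not [Not not [Not ( [Or [And [Not s]]] )]]]]]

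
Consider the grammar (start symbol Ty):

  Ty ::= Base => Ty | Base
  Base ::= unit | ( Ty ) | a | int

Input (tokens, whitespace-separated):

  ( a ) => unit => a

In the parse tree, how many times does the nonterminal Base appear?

[Ty [Base ( [Ty [Base a]] )] => [Ty [Base unit] => [Ty [Base a]]]]

4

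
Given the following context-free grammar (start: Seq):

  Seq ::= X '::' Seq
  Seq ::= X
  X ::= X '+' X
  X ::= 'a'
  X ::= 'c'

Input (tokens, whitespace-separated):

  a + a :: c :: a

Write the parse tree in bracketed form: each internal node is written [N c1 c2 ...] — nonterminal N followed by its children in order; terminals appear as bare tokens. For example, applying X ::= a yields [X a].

Seq
X :: Seq
X + X :: Seq
a + X :: Seq
a + a :: Seq
a + a :: X :: Seq
a + a :: c :: Seq
a + a :: c :: X
a + a :: c :: a

[Seq [X [X a] + [X a]] :: [Seq [X c] :: [Seq [X a]]]]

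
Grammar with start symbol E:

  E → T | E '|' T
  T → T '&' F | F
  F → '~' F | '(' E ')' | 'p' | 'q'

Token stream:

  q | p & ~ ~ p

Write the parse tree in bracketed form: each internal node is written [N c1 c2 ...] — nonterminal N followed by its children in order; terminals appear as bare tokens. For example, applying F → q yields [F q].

[E [E [T [F q]]] | [T [T [F p]] & [F ~ [F ~ [F p]]]]]

E
E | T
T | T
F | T
q | T
q | T & F
q | F & F
q | p & F
q | p & ~ F
q | p & ~ ~ F
q | p & ~ ~ p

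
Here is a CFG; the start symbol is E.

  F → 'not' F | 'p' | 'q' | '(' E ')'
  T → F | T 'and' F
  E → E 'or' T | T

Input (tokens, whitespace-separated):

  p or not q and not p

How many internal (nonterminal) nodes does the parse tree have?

10

[E [E [T [F p]]] or [T [T [F not [F q]]] and [F not [F p]]]]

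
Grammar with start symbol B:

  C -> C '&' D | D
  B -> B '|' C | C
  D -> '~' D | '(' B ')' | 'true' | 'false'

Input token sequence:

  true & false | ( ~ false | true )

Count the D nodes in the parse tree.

6

[B [B [C [C [D true]] & [D false]]] | [C [D ( [B [B [C [D ~ [D false]]]] | [C [D true]]] )]]]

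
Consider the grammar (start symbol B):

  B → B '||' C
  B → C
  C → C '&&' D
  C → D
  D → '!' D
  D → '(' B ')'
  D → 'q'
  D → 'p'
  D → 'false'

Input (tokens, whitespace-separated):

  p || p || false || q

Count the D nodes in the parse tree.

[B [B [B [B [C [D p]]] || [C [D p]]] || [C [D false]]] || [C [D q]]]

4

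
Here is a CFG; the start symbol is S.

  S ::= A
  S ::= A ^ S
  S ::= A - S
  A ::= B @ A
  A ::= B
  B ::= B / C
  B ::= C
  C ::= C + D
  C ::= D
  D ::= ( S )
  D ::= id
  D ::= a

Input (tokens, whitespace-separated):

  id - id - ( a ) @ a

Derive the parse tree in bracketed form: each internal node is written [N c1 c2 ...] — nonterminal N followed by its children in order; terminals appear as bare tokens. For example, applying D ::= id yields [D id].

[S [A [B [C [D id]]]] - [S [A [B [C [D id]]]] - [S [A [B [C [D ( [S [A [B [C [D a]]]]] )]]] @ [A [B [C [D a]]]]]]]]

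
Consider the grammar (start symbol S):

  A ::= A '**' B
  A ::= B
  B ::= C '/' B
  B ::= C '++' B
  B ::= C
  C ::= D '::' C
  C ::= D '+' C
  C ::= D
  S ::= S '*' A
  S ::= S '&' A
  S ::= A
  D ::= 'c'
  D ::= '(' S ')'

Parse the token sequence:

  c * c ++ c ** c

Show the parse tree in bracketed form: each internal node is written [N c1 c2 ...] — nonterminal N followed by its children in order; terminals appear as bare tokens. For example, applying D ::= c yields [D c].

[S [S [A [B [C [D c]]]]] * [A [A [B [C [D c]] ++ [B [C [D c]]]]] ** [B [C [D c]]]]]

S
S * A
A * A
B * A
C * A
D * A
c * A
c * A ** B
c * B ** B
c * C ++ B ** B
c * D ++ B ** B
c * c ++ B ** B
c * c ++ C ** B
c * c ++ D ** B
c * c ++ c ** B
c * c ++ c ** C
c * c ++ c ** D
c * c ++ c ** c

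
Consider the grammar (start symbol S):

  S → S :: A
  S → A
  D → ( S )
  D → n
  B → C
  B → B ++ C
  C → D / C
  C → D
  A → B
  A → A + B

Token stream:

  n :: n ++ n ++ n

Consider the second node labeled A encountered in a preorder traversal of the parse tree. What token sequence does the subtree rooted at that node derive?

n ++ n ++ n

[S [S [A [B [C [D n]]]]] :: [A [B [B [B [C [D n]]] ++ [C [D n]]] ++ [C [D n]]]]]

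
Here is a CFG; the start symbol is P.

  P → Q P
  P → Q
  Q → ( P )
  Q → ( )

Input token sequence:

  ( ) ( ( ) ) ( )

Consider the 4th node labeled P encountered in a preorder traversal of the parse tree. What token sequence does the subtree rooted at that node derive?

[P [Q ( )] [P [Q ( [P [Q ( )]] )] [P [Q ( )]]]]

( )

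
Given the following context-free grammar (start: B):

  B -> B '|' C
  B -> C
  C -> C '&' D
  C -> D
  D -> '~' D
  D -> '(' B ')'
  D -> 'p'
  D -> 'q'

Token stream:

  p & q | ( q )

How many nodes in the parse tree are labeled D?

[B [B [C [C [D p]] & [D q]]] | [C [D ( [B [C [D q]]] )]]]

4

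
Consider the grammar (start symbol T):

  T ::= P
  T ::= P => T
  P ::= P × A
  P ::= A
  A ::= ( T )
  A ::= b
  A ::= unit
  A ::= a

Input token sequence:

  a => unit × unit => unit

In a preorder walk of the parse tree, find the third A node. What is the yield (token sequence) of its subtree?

unit

[T [P [A a]] => [T [P [P [A unit]] × [A unit]] => [T [P [A unit]]]]]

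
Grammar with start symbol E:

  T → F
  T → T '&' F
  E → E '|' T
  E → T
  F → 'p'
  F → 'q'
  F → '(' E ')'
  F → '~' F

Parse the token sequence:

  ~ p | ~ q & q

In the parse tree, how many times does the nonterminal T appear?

3

[E [E [T [F ~ [F p]]]] | [T [T [F ~ [F q]]] & [F q]]]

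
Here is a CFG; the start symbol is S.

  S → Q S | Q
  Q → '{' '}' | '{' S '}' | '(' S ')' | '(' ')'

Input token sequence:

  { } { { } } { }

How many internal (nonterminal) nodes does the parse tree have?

[S [Q { }] [S [Q { [S [Q { }]] }] [S [Q { }]]]]

8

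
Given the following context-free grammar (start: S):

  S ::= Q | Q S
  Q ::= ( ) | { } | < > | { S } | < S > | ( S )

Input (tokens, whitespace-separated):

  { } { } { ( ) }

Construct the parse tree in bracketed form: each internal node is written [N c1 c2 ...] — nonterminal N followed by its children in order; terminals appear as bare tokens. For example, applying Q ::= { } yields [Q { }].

[S [Q { }] [S [Q { }] [S [Q { [S [Q ( )]] }]]]]

S
Q S
{ } S
{ } Q S
{ } { } S
{ } { } Q
{ } { } { S }
{ } { } { Q }
{ } { } { ( ) }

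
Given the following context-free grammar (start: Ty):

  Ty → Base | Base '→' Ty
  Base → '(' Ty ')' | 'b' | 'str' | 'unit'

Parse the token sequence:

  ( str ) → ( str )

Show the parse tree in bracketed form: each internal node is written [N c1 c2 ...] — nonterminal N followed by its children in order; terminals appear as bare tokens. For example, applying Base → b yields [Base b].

[Ty [Base ( [Ty [Base str]] )] → [Ty [Base ( [Ty [Base str]] )]]]

Ty
Base → Ty
( Ty ) → Ty
( Base ) → Ty
( str ) → Ty
( str ) → Base
( str ) → ( Ty )
( str ) → ( Base )
( str ) → ( str )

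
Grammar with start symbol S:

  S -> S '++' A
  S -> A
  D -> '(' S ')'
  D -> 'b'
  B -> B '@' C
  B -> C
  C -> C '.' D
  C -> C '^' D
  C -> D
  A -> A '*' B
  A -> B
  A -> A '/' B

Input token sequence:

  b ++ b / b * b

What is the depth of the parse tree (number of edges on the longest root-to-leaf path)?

7

[S [S [A [B [C [D b]]]]] ++ [A [A [A [B [C [D b]]]] / [B [C [D b]]]] * [B [C [D b]]]]]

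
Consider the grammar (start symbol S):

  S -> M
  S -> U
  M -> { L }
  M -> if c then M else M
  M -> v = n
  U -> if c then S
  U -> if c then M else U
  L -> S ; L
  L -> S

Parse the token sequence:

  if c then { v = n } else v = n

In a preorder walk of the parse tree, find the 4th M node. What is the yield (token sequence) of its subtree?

[S [M if c then [M { [L [S [M v = n]]] }] else [M v = n]]]

v = n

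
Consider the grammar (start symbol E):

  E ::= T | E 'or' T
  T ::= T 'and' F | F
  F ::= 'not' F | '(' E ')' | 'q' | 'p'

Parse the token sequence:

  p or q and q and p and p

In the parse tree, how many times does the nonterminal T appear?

[E [E [T [F p]]] or [T [T [T [T [F q]] and [F q]] and [F p]] and [F p]]]

5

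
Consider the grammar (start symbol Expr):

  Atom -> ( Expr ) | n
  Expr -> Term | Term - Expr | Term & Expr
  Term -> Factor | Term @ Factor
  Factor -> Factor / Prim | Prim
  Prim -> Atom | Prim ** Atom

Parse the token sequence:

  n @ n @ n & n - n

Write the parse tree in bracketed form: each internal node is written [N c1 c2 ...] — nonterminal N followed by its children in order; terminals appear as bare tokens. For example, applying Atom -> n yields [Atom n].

Expr
Term & Expr
Term @ Factor & Expr
Term @ Factor @ Factor & Expr
Factor @ Factor @ Factor & Expr
Prim @ Factor @ Factor & Expr
Atom @ Factor @ Factor & Expr
n @ Factor @ Factor & Expr
n @ Prim @ Factor & Expr
n @ Atom @ Factor & Expr
n @ n @ Factor & Expr
n @ n @ Prim & Expr
n @ n @ Atom & Expr
n @ n @ n & Expr
n @ n @ n & Term - Expr
n @ n @ n & Factor - Expr
n @ n @ n & Prim - Expr
n @ n @ n & Atom - Expr
n @ n @ n & n - Expr
n @ n @ n & n - Term
n @ n @ n & n - Factor
n @ n @ n & n - Prim
n @ n @ n & n - Atom
n @ n @ n & n - n

[Expr [Term [Term [Term [Factor [Prim [Atom n]]]] @ [Factor [Prim [Atom n]]]] @ [Factor [Prim [Atom n]]]] & [Expr [Term [Factor [Prim [Atom n]]]] - [Expr [Term [Factor [Prim [Atom n]]]]]]]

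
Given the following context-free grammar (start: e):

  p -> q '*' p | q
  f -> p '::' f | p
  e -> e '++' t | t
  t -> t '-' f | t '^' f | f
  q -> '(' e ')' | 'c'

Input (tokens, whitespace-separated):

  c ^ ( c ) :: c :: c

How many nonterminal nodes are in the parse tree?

[e [t [t [f [p [q c]]]] ^ [f [p [q ( [e [t [f [p [q c]]]]] )]] :: [f [p [q c]] :: [f [p [q c]]]]]]]

20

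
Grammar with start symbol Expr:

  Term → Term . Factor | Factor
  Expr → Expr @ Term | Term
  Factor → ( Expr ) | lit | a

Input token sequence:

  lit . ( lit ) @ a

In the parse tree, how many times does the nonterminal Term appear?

4

[Expr [Expr [Term [Term [Factor lit]] . [Factor ( [Expr [Term [Factor lit]]] )]]] @ [Term [Factor a]]]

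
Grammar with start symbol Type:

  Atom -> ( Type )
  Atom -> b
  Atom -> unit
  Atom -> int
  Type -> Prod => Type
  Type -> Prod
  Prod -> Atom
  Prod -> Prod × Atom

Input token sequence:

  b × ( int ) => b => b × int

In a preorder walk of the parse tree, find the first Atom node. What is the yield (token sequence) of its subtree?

[Type [Prod [Prod [Atom b]] × [Atom ( [Type [Prod [Atom int]]] )]] => [Type [Prod [Atom b]] => [Type [Prod [Prod [Atom b]] × [Atom int]]]]]

b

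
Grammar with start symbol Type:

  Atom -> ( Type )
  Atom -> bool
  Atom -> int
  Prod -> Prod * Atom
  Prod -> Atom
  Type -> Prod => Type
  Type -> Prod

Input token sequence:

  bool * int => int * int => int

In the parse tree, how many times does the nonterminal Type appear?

3

[Type [Prod [Prod [Atom bool]] * [Atom int]] => [Type [Prod [Prod [Atom int]] * [Atom int]] => [Type [Prod [Atom int]]]]]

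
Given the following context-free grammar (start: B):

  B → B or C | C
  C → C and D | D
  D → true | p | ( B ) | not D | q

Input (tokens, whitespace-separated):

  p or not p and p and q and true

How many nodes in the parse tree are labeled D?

[B [B [C [D p]]] or [C [C [C [C [D not [D p]]] and [D p]] and [D q]] and [D true]]]

6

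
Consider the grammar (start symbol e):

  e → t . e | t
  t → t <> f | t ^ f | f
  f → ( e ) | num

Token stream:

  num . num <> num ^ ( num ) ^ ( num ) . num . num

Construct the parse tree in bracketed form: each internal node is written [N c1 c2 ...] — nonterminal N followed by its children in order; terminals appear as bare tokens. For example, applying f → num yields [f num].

[e [t [f num]] . [e [t [t [t [t [f num]] <> [f num]] ^ [f ( [e [t [f num]]] )]] ^ [f ( [e [t [f num]]] )]] . [e [t [f num]] . [e [t [f num]]]]]]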